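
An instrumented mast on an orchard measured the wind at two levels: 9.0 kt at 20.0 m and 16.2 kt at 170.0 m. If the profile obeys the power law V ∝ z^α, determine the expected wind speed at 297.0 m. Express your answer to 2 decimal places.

18.88 kt

First find α: α = ln(V₂/V₁)/ln(z₂/z₁) = ln(16.2/9.0)/ln(170.0/20.0) = 0.58779/2.14007 = 0.2747
Extrapolate from 170.0 m to 297.0 m: V₃ = 16.2 × (297.0/170.0)^0.2747 = 16.2 × 1.1656 = 18.8828 kt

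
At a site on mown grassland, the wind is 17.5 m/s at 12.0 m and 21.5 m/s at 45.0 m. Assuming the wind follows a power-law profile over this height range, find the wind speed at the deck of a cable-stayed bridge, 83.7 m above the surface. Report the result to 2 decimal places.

23.68 m/s

First find α: α = ln(V₂/V₁)/ln(z₂/z₁) = ln(21.5/17.5)/ln(45.0/12.0) = 0.20585/1.32176 = 0.1557
Extrapolate from 45.0 m to 83.7 m: V₃ = 21.5 × (83.7/45.0)^0.1557 = 21.5 × 1.1015 = 23.6817 m/s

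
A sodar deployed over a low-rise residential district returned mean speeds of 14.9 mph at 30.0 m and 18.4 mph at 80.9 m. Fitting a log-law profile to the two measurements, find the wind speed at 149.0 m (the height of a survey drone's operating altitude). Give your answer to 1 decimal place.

20.6 mph

Log law: V ∝ ln(z/z₀). From the pair, with r = V₁/V₂ = 0.80978,
ln z₀ = (ln z₁ − r·ln z₂)/(1 − r) = (3.4012 − 0.80978×4.3932)/0.19022 = -0.8220 → z₀ = 0.4396 m
V₃ = V₁ · ln(z₃/z₀)/ln(z₁/z₀) = 14.9 × 5.8259/4.2232 = 20.5548 mph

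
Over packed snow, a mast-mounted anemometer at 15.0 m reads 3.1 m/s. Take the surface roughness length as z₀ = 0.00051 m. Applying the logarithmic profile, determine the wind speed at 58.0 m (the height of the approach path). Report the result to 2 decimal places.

3.51 m/s

Log law: V(z) ∝ ln(z/z₀), so V₂/V₁ = ln(z₂/z₀) / ln(z₁/z₀).
ln(58.0/0.00051) = 11.6415, ln(15.0/0.00051) = 10.2892
V₂ = 3.1 × 11.6415/10.2892 = 3.1 × 1.1314 = 3.5075 m/s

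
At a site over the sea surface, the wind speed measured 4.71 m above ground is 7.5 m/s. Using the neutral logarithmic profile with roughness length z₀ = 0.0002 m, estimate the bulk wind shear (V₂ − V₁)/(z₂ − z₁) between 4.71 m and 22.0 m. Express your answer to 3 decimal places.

0.066 m/s/m

Log law: V₂ = V₁ · ln(z₂/z₀)/ln(z₁/z₀) = 7.5 × 11.6082/10.0669 = 8.6483 m/s
ΔV/Δz = (8.6483 − 7.5)/(22.0 − 4.71) = 1.1483/17.2900 = 0.06642 m/s/m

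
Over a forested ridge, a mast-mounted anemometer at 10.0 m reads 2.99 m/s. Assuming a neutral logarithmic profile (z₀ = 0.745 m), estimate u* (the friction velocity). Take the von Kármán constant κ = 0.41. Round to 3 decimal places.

u* ≈ 0.472 m/s

Log law: V(z) = (u*/κ) · ln(z/z₀) ⇒ u* = κ · V / ln(z/z₀)
u* = 0.41 × 2.99 / ln(10.0/0.745) = 0.41 × 2.99 / 2.5970
   = 1.2259 / 2.5970 = 0.4721 m/s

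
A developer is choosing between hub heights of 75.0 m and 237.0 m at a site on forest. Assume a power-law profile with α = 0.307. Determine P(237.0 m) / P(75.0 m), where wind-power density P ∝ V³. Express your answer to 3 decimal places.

Speed ratio: V_B/V_A = (z_B/z_A)^α = (237.0/75.0)^0.307 = (3.1600)^0.307 = 1.42365
Power-density ratio: P_B/P_A = (V_B/V_A)³ = (1.42365)³ = 2.88544

2.885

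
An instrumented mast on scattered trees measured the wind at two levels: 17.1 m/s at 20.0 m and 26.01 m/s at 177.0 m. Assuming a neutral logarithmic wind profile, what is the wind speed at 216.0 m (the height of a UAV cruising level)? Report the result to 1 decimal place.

26.8 m/s

Log law: V ∝ ln(z/z₀). From the pair, with r = V₁/V₂ = 0.65744,
ln z₀ = (ln z₁ − r·ln z₂)/(1 − r) = (2.9957 − 0.65744×5.1761)/0.34256 = -1.1889 → z₀ = 0.3046 m
V₃ = V₁ · ln(z₃/z₀)/ln(z₁/z₀) = 17.1 × 6.5642/4.1846 = 26.8237 m/s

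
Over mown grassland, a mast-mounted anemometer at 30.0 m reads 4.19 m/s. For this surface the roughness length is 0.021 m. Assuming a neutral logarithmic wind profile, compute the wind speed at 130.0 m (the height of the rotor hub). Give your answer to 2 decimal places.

5.04 m/s

Log law: V(z) ∝ ln(z/z₀), so V₂/V₁ = ln(z₂/z₀) / ln(z₁/z₀).
ln(130.0/0.021) = 8.7308, ln(30.0/0.021) = 7.2644
V₂ = 4.19 × 8.7308/7.2644 = 4.19 × 1.2019 = 5.0358 m/s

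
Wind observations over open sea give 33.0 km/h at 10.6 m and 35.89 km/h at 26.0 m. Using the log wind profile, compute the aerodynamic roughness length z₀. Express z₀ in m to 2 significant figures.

z₀ ≈ 0.00038 m

Log law: V(z) ∝ ln(z/z₀). With r = V₁/V₂ = 33.0/35.89 = 0.91948,
r · ln(z₂/z₀) = ln(z₁/z₀) ⇒ ln z₀ = (ln z₁ − r·ln z₂)/(1 − r)
ln z₀ = (2.36085 − 0.91948×3.25810) / 0.08052 = -7.8845
z₀ = exp(-7.8845) = 0.0003765 m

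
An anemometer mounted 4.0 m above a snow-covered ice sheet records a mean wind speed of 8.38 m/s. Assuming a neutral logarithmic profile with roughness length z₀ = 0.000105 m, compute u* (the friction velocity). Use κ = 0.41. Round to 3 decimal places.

Log law: V(z) = (u*/κ) · ln(z/z₀) ⇒ u* = κ · V / ln(z/z₀)
u* = 0.41 × 8.38 / ln(4.0/0.000105) = 0.41 × 8.38 / 10.5478
   = 3.4358 / 10.5478 = 0.3257 m/s

u* ≈ 0.326 m/s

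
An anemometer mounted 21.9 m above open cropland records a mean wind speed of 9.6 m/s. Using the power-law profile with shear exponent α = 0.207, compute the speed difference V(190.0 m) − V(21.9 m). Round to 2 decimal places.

Power law: V₂ = V₁ · (z₂/z₁)^α = 9.6 × (8.6758)^0.207 = 15.0142 m/s
ΔV = 15.0142 − 9.6 = 5.4142 m/s

5.41 m/s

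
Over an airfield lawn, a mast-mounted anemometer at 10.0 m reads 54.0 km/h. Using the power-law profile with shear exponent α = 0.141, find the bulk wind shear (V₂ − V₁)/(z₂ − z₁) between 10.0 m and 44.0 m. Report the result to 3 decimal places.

Power law: V₂ = V₁ · (z₂/z₁)^α = 54.0 × (4.4000)^0.141 = 66.5458 km/h
ΔV/Δz = (66.5458 − 54.0)/(44.0 − 10.0) = 12.5458/34.0000 = 0.36899 km/h/m

0.369 km/h/m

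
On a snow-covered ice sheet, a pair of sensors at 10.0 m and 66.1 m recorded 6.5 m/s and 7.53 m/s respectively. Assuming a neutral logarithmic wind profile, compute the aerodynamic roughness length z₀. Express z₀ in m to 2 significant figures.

Log law: V(z) ∝ ln(z/z₀). With r = V₁/V₂ = 6.5/7.53 = 0.86321,
r · ln(z₂/z₀) = ln(z₁/z₀) ⇒ ln z₀ = (ln z₁ − r·ln z₂)/(1 − r)
ln z₀ = (2.30259 − 0.86321×4.19117) / 0.13679 = -9.6157
z₀ = exp(-9.6157) = 0.00006668 m

z₀ ≈ 0.000067 m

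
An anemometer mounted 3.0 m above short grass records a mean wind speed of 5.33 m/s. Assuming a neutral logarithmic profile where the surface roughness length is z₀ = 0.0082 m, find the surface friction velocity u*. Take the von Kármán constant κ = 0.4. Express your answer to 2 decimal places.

u* ≈ 0.36 m/s

Log law: V(z) = (u*/κ) · ln(z/z₀) ⇒ u* = κ · V / ln(z/z₀)
u* = 0.4 × 5.33 / ln(3.0/0.0082) = 0.4 × 5.33 / 5.9022
   = 2.1320 / 5.9022 = 0.3612 m/s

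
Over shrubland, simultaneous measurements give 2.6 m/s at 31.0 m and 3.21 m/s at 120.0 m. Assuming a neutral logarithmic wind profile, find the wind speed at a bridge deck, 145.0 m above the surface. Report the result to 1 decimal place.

3.3 m/s

Log law: V ∝ ln(z/z₀). From the pair, with r = V₁/V₂ = 0.80997,
ln z₀ = (ln z₁ − r·ln z₂)/(1 − r) = (3.4340 − 0.80997×4.7875)/0.19003 = -2.3350 → z₀ = 0.09681 m
V₃ = V₁ · ln(z₃/z₀)/ln(z₁/z₀) = 2.6 × 7.3118/5.7690 = 3.2953 m/s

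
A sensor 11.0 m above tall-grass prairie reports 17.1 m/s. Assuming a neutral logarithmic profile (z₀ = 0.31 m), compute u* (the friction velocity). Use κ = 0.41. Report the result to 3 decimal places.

u* ≈ 1.964 m/s

Log law: V(z) = (u*/κ) · ln(z/z₀) ⇒ u* = κ · V / ln(z/z₀)
u* = 0.41 × 17.1 / ln(11.0/0.31) = 0.41 × 17.1 / 3.5691
   = 7.0110 / 3.5691 = 1.9644 m/s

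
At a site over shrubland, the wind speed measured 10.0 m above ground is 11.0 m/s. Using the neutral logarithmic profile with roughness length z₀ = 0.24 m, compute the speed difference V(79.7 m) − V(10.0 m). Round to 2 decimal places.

Log law: V₂ = V₁ · ln(z₂/z₀)/ln(z₁/z₀) = 11.0 × 5.8054/3.7297 = 17.1218 m/s
ΔV = 17.1218 − 11.0 = 6.1218 m/s

6.12 m/s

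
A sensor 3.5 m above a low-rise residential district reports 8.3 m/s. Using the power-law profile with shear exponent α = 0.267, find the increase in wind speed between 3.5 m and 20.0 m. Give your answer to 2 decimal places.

4.92 m/s

Power law: V₂ = V₁ · (z₂/z₁)^α = 8.3 × (5.7143)^0.267 = 13.2186 m/s
ΔV = 13.2186 − 8.3 = 4.9186 m/s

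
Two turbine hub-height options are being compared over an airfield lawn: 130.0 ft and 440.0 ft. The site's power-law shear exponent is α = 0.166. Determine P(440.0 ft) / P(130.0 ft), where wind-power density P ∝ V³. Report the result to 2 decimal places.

1.84

Speed ratio: V_B/V_A = (z_B/z_A)^α = (440.0/130.0)^0.166 = (3.3846)^0.166 = 1.22433
Power-density ratio: P_B/P_A = (V_B/V_A)³ = (1.22433)³ = 1.83525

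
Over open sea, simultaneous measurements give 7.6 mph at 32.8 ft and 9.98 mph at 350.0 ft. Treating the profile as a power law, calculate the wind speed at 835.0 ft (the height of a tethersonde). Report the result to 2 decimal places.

First find α: α = ln(V₂/V₁)/ln(z₂/z₁) = ln(9.98/7.6)/ln(350.0/32.8) = 0.27243/2.36750 = 0.1151
Extrapolate from 350.0 ft to 835.0 ft: V₃ = 9.98 × (835.0/350.0)^0.1151 = 9.98 × 1.1052 = 11.0302 mph

11.03 mph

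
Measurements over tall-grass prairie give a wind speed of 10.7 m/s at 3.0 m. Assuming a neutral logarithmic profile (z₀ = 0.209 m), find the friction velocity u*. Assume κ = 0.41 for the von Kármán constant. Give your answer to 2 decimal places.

u* ≈ 1.65 m/s

Log law: V(z) = (u*/κ) · ln(z/z₀) ⇒ u* = κ · V / ln(z/z₀)
u* = 0.41 × 10.7 / ln(3.0/0.209) = 0.41 × 10.7 / 2.6640
   = 4.3870 / 2.6640 = 1.6468 m/s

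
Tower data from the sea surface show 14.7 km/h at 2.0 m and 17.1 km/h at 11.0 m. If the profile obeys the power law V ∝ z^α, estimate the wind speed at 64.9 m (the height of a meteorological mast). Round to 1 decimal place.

First find α: α = ln(V₂/V₁)/ln(z₂/z₁) = ln(17.1/14.7)/ln(11.0/2.0) = 0.15123/1.70475 = 0.0887
Extrapolate from 11.0 m to 64.9 m: V₃ = 17.1 × (64.9/11.0)^0.0887 = 17.1 × 1.1705 = 20.0161 km/h

20.0 km/h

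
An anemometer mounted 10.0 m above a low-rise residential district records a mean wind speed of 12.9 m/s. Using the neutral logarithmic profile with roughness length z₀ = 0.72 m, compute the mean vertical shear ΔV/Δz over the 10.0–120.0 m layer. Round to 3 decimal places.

0.111 m/s/m

Log law: V₂ = V₁ · ln(z₂/z₀)/ln(z₁/z₀) = 12.9 × 5.1160/2.6311 = 25.0833 m/s
ΔV/Δz = (25.0833 − 12.9)/(120.0 − 10.0) = 12.1833/110.0000 = 0.11076 m/s/m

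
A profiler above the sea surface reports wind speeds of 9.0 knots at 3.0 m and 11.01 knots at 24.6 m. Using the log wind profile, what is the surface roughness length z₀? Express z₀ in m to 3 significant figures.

z₀ ≈ 0.000243 m

Log law: V(z) ∝ ln(z/z₀). With r = V₁/V₂ = 9.0/11.01 = 0.81744,
r · ln(z₂/z₀) = ln(z₁/z₀) ⇒ ln z₀ = (ln z₁ − r·ln z₂)/(1 − r)
ln z₀ = (1.09861 − 0.81744×3.20275) / 0.18256 = -8.3229
z₀ = exp(-8.3229) = 0.0002429 m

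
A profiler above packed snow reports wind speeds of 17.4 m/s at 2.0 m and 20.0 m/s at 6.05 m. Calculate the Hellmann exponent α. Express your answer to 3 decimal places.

α ≈ 0.126

Power law: V₂/V₁ = (z₂/z₁)^α ⇒ α = ln(V₂/V₁) / ln(z₂/z₁)
α = ln(20.0/17.4) / ln(6.05/2.0) = ln(1.1494) / ln(3.0250)
  = 0.13926 / 1.10691 = 0.12581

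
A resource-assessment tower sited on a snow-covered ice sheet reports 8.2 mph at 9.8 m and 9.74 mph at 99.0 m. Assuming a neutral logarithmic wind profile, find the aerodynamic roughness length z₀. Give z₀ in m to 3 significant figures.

Log law: V(z) ∝ ln(z/z₀). With r = V₁/V₂ = 8.2/9.74 = 0.84189,
r · ln(z₂/z₀) = ln(z₁/z₀) ⇒ ln z₀ = (ln z₁ − r·ln z₂)/(1 − r)
ln z₀ = (2.28238 − 0.84189×4.59512) / 0.15811 = -10.0322
z₀ = exp(-10.0322) = 0.00004396 m

z₀ ≈ 0.0000440 m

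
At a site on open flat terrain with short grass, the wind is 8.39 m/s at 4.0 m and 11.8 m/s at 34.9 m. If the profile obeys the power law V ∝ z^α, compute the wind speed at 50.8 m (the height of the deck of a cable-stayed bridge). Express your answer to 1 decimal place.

First find α: α = ln(V₂/V₁)/ln(z₂/z₁) = ln(11.8/8.39)/ln(34.9/4.0) = 0.34106/2.16619 = 0.1574
Extrapolate from 34.9 m to 50.8 m: V₃ = 11.8 × (50.8/34.9)^0.1574 = 11.8 × 1.0609 = 12.5185 m/s

12.5 m/s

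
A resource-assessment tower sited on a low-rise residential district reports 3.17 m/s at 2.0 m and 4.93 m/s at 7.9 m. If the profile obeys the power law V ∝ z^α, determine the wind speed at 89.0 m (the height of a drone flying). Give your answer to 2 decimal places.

First find α: α = ln(V₂/V₁)/ln(z₂/z₁) = ln(4.93/3.17)/ln(7.9/2.0) = 0.44161/1.37372 = 0.3215
Extrapolate from 7.9 m to 89.0 m: V₃ = 4.93 × (89.0/7.9)^0.3215 = 4.93 × 2.1783 = 10.7388 m/s

10.74 m/s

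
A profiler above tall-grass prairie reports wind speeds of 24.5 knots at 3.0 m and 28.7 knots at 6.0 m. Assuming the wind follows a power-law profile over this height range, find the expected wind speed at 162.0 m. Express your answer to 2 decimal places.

First find α: α = ln(V₂/V₁)/ln(z₂/z₁) = ln(28.7/24.5)/ln(6.0/3.0) = 0.15822/0.69315 = 0.2283
Extrapolate from 6.0 m to 162.0 m: V₃ = 28.7 × (162.0/6.0)^0.2283 = 28.7 × 2.1220 = 60.9001 knots

60.90 knots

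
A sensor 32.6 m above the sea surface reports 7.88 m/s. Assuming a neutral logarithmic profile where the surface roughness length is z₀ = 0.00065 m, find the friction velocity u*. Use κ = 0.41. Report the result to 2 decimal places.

Log law: V(z) = (u*/κ) · ln(z/z₀) ⇒ u* = κ · V / ln(z/z₀)
u* = 0.41 × 7.88 / ln(32.6/0.00065) = 0.41 × 7.88 / 10.8229
   = 3.2308 / 10.8229 = 0.2985 m/s

u* ≈ 0.30 m/s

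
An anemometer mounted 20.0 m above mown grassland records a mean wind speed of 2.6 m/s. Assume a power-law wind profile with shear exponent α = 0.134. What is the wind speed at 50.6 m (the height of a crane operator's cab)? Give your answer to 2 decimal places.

2.94 m/s

Power-law profile: V₂ = V₁ · (z₂/z₁)^α
V₂ = 2.6 × (50.6/20.0)^0.134 = 2.6 × (2.5300)^0.134
    = 2.6 × 1.1324 = 2.9444 m/s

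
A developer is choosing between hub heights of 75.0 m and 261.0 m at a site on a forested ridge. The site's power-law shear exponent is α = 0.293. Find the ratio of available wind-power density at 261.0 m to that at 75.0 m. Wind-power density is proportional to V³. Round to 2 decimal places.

2.99

Speed ratio: V_B/V_A = (z_B/z_A)^α = (261.0/75.0)^0.293 = (3.4800)^0.293 = 1.44106
Power-density ratio: P_B/P_A = (V_B/V_A)³ = (1.44106)³ = 2.99260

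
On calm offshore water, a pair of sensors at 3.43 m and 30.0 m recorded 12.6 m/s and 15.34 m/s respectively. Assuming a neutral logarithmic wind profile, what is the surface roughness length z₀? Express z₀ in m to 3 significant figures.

z₀ ≈ 0.000160 m

Log law: V(z) ∝ ln(z/z₀). With r = V₁/V₂ = 12.6/15.34 = 0.82138,
r · ln(z₂/z₀) = ln(z₁/z₀) ⇒ ln z₀ = (ln z₁ − r·ln z₂)/(1 − r)
ln z₀ = (1.23256 − 0.82138×3.40120) / 0.17862 = -8.7400
z₀ = exp(-8.7400) = 0.0001601 m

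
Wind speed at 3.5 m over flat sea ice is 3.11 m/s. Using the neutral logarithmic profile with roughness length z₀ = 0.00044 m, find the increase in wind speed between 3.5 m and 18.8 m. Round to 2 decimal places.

0.58 m/s

Log law: V₂ = V₁ · ln(z₂/z₀)/ln(z₁/z₀) = 3.11 × 10.6626/8.9815 = 3.6921 m/s
ΔV = 3.6921 − 3.11 = 0.5821 m/s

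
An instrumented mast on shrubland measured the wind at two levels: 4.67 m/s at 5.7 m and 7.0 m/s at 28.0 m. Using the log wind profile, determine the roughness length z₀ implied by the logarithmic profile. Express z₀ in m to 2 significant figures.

z₀ ≈ 0.23 m

Log law: V(z) ∝ ln(z/z₀). With r = V₁/V₂ = 4.67/7.0 = 0.66714,
r · ln(z₂/z₀) = ln(z₁/z₀) ⇒ ln z₀ = (ln z₁ − r·ln z₂)/(1 − r)
ln z₀ = (1.74047 − 0.66714×3.33220) / 0.33286 = -1.4498
z₀ = exp(-1.4498) = 0.2346 m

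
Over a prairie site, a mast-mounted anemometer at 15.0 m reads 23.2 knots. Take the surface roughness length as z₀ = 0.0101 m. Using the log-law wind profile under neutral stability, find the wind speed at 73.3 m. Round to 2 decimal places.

28.24 knots

Log law: V(z) ∝ ln(z/z₀), so V₂/V₁ = ln(z₂/z₀) / ln(z₁/z₀).
ln(73.3/0.0101) = 8.8898, ln(15.0/0.0101) = 7.3033
V₂ = 23.2 × 8.8898/7.3033 = 23.2 × 1.2172 = 28.2398 knots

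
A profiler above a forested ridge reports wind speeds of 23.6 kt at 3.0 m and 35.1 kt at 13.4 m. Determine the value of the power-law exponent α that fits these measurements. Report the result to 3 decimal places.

α ≈ 0.265

Power law: V₂/V₁ = (z₂/z₁)^α ⇒ α = ln(V₂/V₁) / ln(z₂/z₁)
α = ln(35.1/23.6) / ln(13.4/3.0) = ln(1.4873) / ln(4.4667)
  = 0.39695 / 1.49664 = 0.26523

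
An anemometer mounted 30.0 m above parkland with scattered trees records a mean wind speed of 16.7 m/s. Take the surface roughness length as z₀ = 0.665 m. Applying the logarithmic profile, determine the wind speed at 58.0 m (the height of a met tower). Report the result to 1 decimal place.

19.6 m/s

Log law: V(z) ∝ ln(z/z₀), so V₂/V₁ = ln(z₂/z₀) / ln(z₁/z₀).
ln(58.0/0.665) = 4.4684, ln(30.0/0.665) = 3.8092
V₂ = 16.7 × 4.4684/3.8092 = 16.7 × 1.1731 = 19.5902 m/s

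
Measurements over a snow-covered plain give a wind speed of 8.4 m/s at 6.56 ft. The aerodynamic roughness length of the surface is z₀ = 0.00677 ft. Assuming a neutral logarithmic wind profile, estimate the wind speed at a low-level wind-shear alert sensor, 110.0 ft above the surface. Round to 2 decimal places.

Log law: V(z) ∝ ln(z/z₀), so V₂/V₁ = ln(z₂/z₀) / ln(z₁/z₀).
ln(110.0/0.00677) = 9.6957, ln(6.56/0.00677) = 6.8762
V₂ = 8.4 × 9.6957/6.8762 = 8.4 × 1.4100 = 11.8443 m/s

11.84 m/s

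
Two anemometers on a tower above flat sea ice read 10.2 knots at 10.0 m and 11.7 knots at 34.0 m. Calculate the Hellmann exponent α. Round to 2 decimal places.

Power law: V₂/V₁ = (z₂/z₁)^α ⇒ α = ln(V₂/V₁) / ln(z₂/z₁)
α = ln(11.7/10.2) / ln(34.0/10.0) = ln(1.1471) / ln(3.4000)
  = 0.13720 / 1.22378 = 0.11211

α ≈ 0.11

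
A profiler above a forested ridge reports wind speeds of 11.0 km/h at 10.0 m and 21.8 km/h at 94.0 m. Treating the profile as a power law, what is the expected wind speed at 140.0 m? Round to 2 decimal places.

First find α: α = ln(V₂/V₁)/ln(z₂/z₁) = ln(21.8/11.0)/ln(94.0/10.0) = 0.68401/2.24071 = 0.3053
Extrapolate from 94.0 m to 140.0 m: V₃ = 21.8 × (140.0/94.0)^0.3053 = 21.8 × 1.1293 = 24.6188 km/h

24.62 km/h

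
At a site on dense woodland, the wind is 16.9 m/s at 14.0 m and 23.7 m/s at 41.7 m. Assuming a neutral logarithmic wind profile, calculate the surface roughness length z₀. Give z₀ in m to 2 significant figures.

Log law: V(z) ∝ ln(z/z₀). With r = V₁/V₂ = 16.9/23.7 = 0.71308,
r · ln(z₂/z₀) = ln(z₁/z₀) ⇒ ln z₀ = (ln z₁ − r·ln z₂)/(1 − r)
ln z₀ = (2.63906 − 0.71308×3.73050) / 0.28692 = -0.0735
z₀ = exp(-0.0735) = 0.9291 m

z₀ ≈ 0.93 m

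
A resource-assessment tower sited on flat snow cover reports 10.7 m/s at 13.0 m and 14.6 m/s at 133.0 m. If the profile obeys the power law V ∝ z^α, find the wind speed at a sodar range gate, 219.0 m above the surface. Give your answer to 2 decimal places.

First find α: α = ln(V₂/V₁)/ln(z₂/z₁) = ln(14.6/10.7)/ln(133.0/13.0) = 0.31078/2.32540 = 0.1336
Extrapolate from 133.0 m to 219.0 m: V₃ = 14.6 × (219.0/133.0)^0.1336 = 14.6 × 1.0689 = 15.6063 m/s

15.61 m/s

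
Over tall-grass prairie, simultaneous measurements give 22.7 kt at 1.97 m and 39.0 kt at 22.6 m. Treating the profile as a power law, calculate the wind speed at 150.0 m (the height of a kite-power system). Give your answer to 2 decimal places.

59.35 kt

First find α: α = ln(V₂/V₁)/ln(z₂/z₁) = ln(39.0/22.7)/ln(22.6/1.97) = 0.54120/2.43992 = 0.2218
Extrapolate from 22.6 m to 150.0 m: V₃ = 39.0 × (150.0/22.6)^0.2218 = 39.0 × 1.5217 = 59.3456 kt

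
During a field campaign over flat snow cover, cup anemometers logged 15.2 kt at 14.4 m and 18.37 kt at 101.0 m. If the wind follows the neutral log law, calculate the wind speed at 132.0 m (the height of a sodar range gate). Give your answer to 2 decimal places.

18.81 kt

Log law: V ∝ ln(z/z₀). From the pair, with r = V₁/V₂ = 0.82744,
ln z₀ = (ln z₁ − r·ln z₂)/(1 − r) = (2.6672 − 0.82744×4.6151)/0.17256 = -6.6728 → z₀ = 0.001265 m
V₃ = V₁ · ln(z₃/z₀)/ln(z₁/z₀) = 15.2 × 11.5556/9.3401 = 18.8056 kt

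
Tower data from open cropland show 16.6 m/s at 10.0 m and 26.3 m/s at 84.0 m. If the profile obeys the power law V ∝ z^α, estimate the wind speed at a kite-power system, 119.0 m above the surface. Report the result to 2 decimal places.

First find α: α = ln(V₂/V₁)/ln(z₂/z₁) = ln(26.3/16.6)/ln(84.0/10.0) = 0.46017/2.12823 = 0.2162
Extrapolate from 84.0 m to 119.0 m: V₃ = 26.3 × (119.0/84.0)^0.2162 = 26.3 × 1.0782 = 28.3572 m/s

28.36 m/s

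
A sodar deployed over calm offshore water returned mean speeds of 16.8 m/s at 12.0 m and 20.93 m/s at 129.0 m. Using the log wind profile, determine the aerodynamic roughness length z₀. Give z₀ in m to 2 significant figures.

Log law: V(z) ∝ ln(z/z₀). With r = V₁/V₂ = 16.8/20.93 = 0.80268,
r · ln(z₂/z₀) = ln(z₁/z₀) ⇒ ln z₀ = (ln z₁ − r·ln z₂)/(1 − r)
ln z₀ = (2.48491 − 0.80268×4.85981) / 0.19732 = -7.1757
z₀ = exp(-7.1757) = 0.0007649 m

z₀ ≈ 0.00076 m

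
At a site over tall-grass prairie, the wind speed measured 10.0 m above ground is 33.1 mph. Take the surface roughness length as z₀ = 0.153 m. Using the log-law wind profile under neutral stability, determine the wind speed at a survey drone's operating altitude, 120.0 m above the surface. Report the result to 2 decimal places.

Log law: V(z) ∝ ln(z/z₀), so V₂/V₁ = ln(z₂/z₀) / ln(z₁/z₀).
ln(120.0/0.153) = 6.6648, ln(10.0/0.153) = 4.1799
V₂ = 33.1 × 6.6648/4.1799 = 33.1 × 1.5945 = 52.7776 mph

52.78 mph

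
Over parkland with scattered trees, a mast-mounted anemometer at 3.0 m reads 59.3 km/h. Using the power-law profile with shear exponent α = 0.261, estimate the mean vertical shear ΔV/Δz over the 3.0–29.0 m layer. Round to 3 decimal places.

1.842 km/h/m

Power law: V₂ = V₁ · (z₂/z₁)^α = 59.3 × (9.6667)^0.261 = 107.2042 km/h
ΔV/Δz = (107.2042 − 59.3)/(29.0 − 3.0) = 47.9042/26.0000 = 1.84247 km/h/m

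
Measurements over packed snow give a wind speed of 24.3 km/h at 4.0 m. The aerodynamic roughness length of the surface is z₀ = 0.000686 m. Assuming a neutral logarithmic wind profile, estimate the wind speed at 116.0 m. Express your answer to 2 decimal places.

33.74 km/h

Log law: V(z) ∝ ln(z/z₀), so V₂/V₁ = ln(z₂/z₀) / ln(z₁/z₀).
ln(116.0/0.000686) = 12.0382, ln(4.0/0.000686) = 8.6709
V₂ = 24.3 × 12.0382/8.6709 = 24.3 × 1.3883 = 33.7367 km/h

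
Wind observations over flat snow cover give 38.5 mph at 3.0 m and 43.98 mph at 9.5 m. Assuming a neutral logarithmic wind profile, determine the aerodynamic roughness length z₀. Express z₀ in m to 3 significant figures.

Log law: V(z) ∝ ln(z/z₀). With r = V₁/V₂ = 38.5/43.98 = 0.87540,
r · ln(z₂/z₀) = ln(z₁/z₀) ⇒ ln z₀ = (ln z₁ − r·ln z₂)/(1 − r)
ln z₀ = (1.09861 − 0.87540×2.25129) / 0.12460 = -6.9996
z₀ = exp(-6.9996) = 0.0009123 m

z₀ ≈ 0.000912 m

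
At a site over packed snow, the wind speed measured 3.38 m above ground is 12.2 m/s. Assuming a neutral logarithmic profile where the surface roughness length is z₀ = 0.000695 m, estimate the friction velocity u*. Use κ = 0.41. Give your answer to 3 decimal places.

u* ≈ 0.589 m/s

Log law: V(z) = (u*/κ) · ln(z/z₀) ⇒ u* = κ · V / ln(z/z₀)
u* = 0.41 × 12.2 / ln(3.38/0.000695) = 0.41 × 12.2 / 8.4895
   = 5.0020 / 8.4895 = 0.5892 m/s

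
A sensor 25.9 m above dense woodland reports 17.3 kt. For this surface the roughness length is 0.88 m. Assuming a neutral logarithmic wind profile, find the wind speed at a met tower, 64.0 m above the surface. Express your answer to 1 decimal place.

Log law: V(z) ∝ ln(z/z₀), so V₂/V₁ = ln(z₂/z₀) / ln(z₁/z₀).
ln(64.0/0.88) = 4.2867, ln(25.9/0.88) = 3.3821
V₂ = 17.3 × 4.2867/3.3821 = 17.3 × 1.2675 = 21.9274 kt

21.9 kt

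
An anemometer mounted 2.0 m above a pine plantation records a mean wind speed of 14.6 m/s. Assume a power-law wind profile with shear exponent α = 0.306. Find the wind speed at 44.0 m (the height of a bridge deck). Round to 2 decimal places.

37.60 m/s

Power-law profile: V₂ = V₁ · (z₂/z₁)^α
V₂ = 14.6 × (44.0/2.0)^0.306 = 14.6 × (22.0000)^0.306
    = 14.6 × 2.5750 = 37.5954 m/s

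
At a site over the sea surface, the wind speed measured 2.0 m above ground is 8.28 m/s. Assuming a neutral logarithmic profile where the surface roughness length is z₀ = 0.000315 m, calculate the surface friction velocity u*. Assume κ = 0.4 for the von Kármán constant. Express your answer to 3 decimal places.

u* ≈ 0.378 m/s

Log law: V(z) = (u*/κ) · ln(z/z₀) ⇒ u* = κ · V / ln(z/z₀)
u* = 0.4 × 8.28 / ln(2.0/0.000315) = 0.4 × 8.28 / 8.7561
   = 3.3120 / 8.7561 = 0.3783 m/s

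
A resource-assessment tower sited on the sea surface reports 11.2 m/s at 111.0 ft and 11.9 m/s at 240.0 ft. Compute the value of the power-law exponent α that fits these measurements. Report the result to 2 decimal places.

α ≈ 0.08

Power law: V₂/V₁ = (z₂/z₁)^α ⇒ α = ln(V₂/V₁) / ln(z₂/z₁)
α = ln(11.9/11.2) / ln(240.0/111.0) = ln(1.0625) / ln(2.1622)
  = 0.06062 / 0.77111 = 0.07862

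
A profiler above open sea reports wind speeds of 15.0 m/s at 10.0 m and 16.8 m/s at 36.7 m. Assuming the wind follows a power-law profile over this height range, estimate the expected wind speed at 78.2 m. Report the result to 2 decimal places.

First find α: α = ln(V₂/V₁)/ln(z₂/z₁) = ln(16.8/15.0)/ln(36.7/10.0) = 0.11333/1.30019 = 0.0872
Extrapolate from 36.7 m to 78.2 m: V₃ = 16.8 × (78.2/36.7)^0.0872 = 16.8 × 1.0682 = 17.9451 m/s

17.95 m/s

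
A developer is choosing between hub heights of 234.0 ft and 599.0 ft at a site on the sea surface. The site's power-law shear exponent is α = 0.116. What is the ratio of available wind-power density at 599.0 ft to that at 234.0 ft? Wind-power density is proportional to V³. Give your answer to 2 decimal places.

Speed ratio: V_B/V_A = (z_B/z_A)^α = (599.0/234.0)^0.116 = (2.5598)^0.116 = 1.11520
Power-density ratio: P_B/P_A = (V_B/V_A)³ = (1.11520)³ = 1.38694

1.39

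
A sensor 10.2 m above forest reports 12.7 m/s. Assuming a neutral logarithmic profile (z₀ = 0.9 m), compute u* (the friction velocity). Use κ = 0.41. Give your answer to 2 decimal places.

Log law: V(z) = (u*/κ) · ln(z/z₀) ⇒ u* = κ · V / ln(z/z₀)
u* = 0.41 × 12.7 / ln(10.2/0.9) = 0.41 × 12.7 / 2.4277
   = 5.2070 / 2.4277 = 2.1448 m/s

u* ≈ 2.14 m/s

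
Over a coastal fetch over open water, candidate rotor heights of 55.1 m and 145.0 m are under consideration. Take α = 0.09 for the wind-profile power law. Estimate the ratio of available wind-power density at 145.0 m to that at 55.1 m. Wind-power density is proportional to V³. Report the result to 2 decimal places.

Speed ratio: V_B/V_A = (z_B/z_A)^α = (145.0/55.1)^0.09 = (2.6316)^0.09 = 1.09099
Power-density ratio: P_B/P_A = (V_B/V_A)³ = (1.09099)³ = 1.29855

1.30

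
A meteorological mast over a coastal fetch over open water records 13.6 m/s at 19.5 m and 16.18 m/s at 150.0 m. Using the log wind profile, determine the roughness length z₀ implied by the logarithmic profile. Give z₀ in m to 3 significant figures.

z₀ ≈ 0.000416 m

Log law: V(z) ∝ ln(z/z₀). With r = V₁/V₂ = 13.6/16.18 = 0.84054,
r · ln(z₂/z₀) = ln(z₁/z₀) ⇒ ln z₀ = (ln z₁ − r·ln z₂)/(1 − r)
ln z₀ = (2.97041 − 0.84054×5.01064) / 0.15946 = -7.7842
z₀ = exp(-7.7842) = 0.0004162 m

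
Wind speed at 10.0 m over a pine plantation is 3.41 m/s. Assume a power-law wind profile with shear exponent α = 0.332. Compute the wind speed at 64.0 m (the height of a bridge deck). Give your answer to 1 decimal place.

Power-law profile: V₂ = V₁ · (z₂/z₁)^α
V₂ = 3.41 × (64.0/10.0)^0.332 = 3.41 × (6.4000)^0.332
    = 3.41 × 1.8520 = 6.3155 m/s

6.3 m/s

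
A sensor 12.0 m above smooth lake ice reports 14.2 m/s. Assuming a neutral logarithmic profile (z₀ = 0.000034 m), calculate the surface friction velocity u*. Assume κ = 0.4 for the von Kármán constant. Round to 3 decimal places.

u* ≈ 0.445 m/s

Log law: V(z) = (u*/κ) · ln(z/z₀) ⇒ u* = κ · V / ln(z/z₀)
u* = 0.4 × 14.2 / ln(12.0/0.000034) = 0.4 × 14.2 / 12.7741
   = 5.6800 / 12.7741 = 0.4447 m/s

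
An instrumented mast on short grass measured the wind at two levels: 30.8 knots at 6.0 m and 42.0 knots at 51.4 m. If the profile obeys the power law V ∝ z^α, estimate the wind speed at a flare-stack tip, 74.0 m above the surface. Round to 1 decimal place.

44.3 knots

First find α: α = ln(V₂/V₁)/ln(z₂/z₁) = ln(42.0/30.8)/ln(51.4/6.0) = 0.31015/2.14788 = 0.1444
Extrapolate from 51.4 m to 74.0 m: V₃ = 42.0 × (74.0/51.4)^0.1444 = 42.0 × 1.0540 = 44.2694 knots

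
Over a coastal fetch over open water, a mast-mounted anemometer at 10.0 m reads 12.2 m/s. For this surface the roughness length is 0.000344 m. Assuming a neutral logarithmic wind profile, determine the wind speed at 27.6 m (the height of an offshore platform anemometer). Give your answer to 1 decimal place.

Log law: V(z) ∝ ln(z/z₀), so V₂/V₁ = ln(z₂/z₀) / ln(z₁/z₀).
ln(27.6/0.000344) = 11.2927, ln(10.0/0.000344) = 10.2775
V₂ = 12.2 × 11.2927/10.2775 = 12.2 × 1.0988 = 13.4051 m/s

13.4 m/s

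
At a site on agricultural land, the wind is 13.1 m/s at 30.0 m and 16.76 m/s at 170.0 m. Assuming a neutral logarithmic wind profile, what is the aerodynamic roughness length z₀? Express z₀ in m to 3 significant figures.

Log law: V(z) ∝ ln(z/z₀). With r = V₁/V₂ = 13.1/16.76 = 0.78162,
r · ln(z₂/z₀) = ln(z₁/z₀) ⇒ ln z₀ = (ln z₁ − r·ln z₂)/(1 − r)
ln z₀ = (3.40120 − 0.78162×5.13580) / 0.21838 = -2.8073
z₀ = exp(-2.8073) = 0.06036 m

z₀ ≈ 0.0604 m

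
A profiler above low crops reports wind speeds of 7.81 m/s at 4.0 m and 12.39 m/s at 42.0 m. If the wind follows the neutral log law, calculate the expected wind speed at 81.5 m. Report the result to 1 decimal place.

Log law: V ∝ ln(z/z₀). From the pair, with r = V₁/V₂ = 0.63035,
ln z₀ = (ln z₁ − r·ln z₂)/(1 − r) = (1.3863 − 0.63035×3.7377)/0.36965 = -2.6234 → z₀ = 0.07256 m
V₃ = V₁ · ln(z₃/z₀)/ln(z₁/z₀) = 7.81 × 7.0240/4.0097 = 13.6813 m/s

13.7 m/s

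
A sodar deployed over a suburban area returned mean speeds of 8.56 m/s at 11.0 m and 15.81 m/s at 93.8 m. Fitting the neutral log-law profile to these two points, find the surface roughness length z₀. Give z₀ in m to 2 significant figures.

z₀ ≈ 0.88 m

Log law: V(z) ∝ ln(z/z₀). With r = V₁/V₂ = 8.56/15.81 = 0.54143,
r · ln(z₂/z₀) = ln(z₁/z₀) ⇒ ln z₀ = (ln z₁ − r·ln z₂)/(1 − r)
ln z₀ = (2.39790 − 0.54143×4.54116) / 0.45857 = -0.1326
z₀ = exp(-0.1326) = 0.8758 m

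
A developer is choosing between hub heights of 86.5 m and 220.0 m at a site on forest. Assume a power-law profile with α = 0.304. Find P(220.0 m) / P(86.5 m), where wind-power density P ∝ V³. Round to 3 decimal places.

Speed ratio: V_B/V_A = (z_B/z_A)^α = (220.0/86.5)^0.304 = (2.5434)^0.304 = 1.32814
Power-density ratio: P_B/P_A = (V_B/V_A)³ = (1.32814)³ = 2.34278

2.343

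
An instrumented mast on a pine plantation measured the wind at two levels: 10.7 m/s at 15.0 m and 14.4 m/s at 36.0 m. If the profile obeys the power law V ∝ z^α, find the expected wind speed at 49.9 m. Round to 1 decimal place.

16.1 m/s

First find α: α = ln(V₂/V₁)/ln(z₂/z₁) = ln(14.4/10.7)/ln(36.0/15.0) = 0.29698/0.87547 = 0.3392
Extrapolate from 36.0 m to 49.9 m: V₃ = 14.4 × (49.9/36.0)^0.3392 = 14.4 × 1.1171 = 16.0866 m/s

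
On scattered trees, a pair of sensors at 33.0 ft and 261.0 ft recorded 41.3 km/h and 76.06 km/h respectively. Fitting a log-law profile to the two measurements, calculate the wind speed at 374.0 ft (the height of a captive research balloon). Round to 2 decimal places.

82.11 km/h

Log law: V ∝ ln(z/z₀). From the pair, with r = V₁/V₂ = 0.54299,
ln z₀ = (ln z₁ − r·ln z₂)/(1 − r) = (3.4965 − 0.54299×5.5645)/0.45701 = 1.0394 → z₀ = 2.828 ft
V₃ = V₁ · ln(z₃/z₀)/ln(z₁/z₀) = 41.3 × 4.8849/2.4571 = 82.1066 km/h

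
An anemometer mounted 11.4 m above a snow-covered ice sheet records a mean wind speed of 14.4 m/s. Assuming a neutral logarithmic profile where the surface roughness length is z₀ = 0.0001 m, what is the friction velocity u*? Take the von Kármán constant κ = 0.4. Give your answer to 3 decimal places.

Log law: V(z) = (u*/κ) · ln(z/z₀) ⇒ u* = κ · V / ln(z/z₀)
u* = 0.4 × 14.4 / ln(11.4/0.0001) = 0.4 × 14.4 / 11.6440
   = 5.7600 / 11.6440 = 0.4947 m/s

u* ≈ 0.495 m/s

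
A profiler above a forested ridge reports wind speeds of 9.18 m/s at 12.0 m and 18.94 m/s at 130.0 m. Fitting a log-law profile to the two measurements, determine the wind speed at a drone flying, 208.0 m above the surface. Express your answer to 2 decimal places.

20.87 m/s

Log law: V ∝ ln(z/z₀). From the pair, with r = V₁/V₂ = 0.48469,
ln z₀ = (ln z₁ − r·ln z₂)/(1 − r) = (2.4849 − 0.48469×4.8675)/0.51531 = 0.2439 → z₀ = 1.276 m
V₃ = V₁ · ln(z₃/z₀)/ln(z₁/z₀) = 9.18 × 5.0937/2.2410 = 20.8653 m/s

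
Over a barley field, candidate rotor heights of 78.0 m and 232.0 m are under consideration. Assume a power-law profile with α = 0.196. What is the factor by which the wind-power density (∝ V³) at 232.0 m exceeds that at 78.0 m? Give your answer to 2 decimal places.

1.90

Speed ratio: V_B/V_A = (z_B/z_A)^α = (232.0/78.0)^0.196 = (2.9744)^0.196 = 1.23818
Power-density ratio: P_B/P_A = (V_B/V_A)³ = (1.23818)³ = 1.89826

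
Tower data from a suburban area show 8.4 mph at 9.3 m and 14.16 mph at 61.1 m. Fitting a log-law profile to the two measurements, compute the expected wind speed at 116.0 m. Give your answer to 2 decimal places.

Log law: V ∝ ln(z/z₀). From the pair, with r = V₁/V₂ = 0.59322,
ln z₀ = (ln z₁ − r·ln z₂)/(1 − r) = (2.2300 − 0.59322×4.1125)/0.40678 = -0.5153 → z₀ = 0.5973 m
V₃ = V₁ · ln(z₃/z₀)/ln(z₁/z₀) = 8.4 × 5.2689/2.7453 = 16.1215 mph

16.12 mph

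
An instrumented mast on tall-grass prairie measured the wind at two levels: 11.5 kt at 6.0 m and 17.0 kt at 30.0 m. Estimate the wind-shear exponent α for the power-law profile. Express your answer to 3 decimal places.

Power law: V₂/V₁ = (z₂/z₁)^α ⇒ α = ln(V₂/V₁) / ln(z₂/z₁)
α = ln(17.0/11.5) / ln(30.0/6.0) = ln(1.4783) / ln(5.0000)
  = 0.39087 / 1.60944 = 0.24286

α ≈ 0.243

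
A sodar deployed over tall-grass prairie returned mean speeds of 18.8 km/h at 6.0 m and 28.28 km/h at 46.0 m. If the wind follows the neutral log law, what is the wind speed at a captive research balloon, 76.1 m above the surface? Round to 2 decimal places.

30.62 km/h

Log law: V ∝ ln(z/z₀). From the pair, with r = V₁/V₂ = 0.66478,
ln z₀ = (ln z₁ − r·ln z₂)/(1 − r) = (1.7918 − 0.66478×3.8286)/0.33522 = -2.2476 → z₀ = 0.1056 m
V₃ = V₁ · ln(z₃/z₀)/ln(z₁/z₀) = 18.8 × 6.5797/4.0394 = 30.6229 km/h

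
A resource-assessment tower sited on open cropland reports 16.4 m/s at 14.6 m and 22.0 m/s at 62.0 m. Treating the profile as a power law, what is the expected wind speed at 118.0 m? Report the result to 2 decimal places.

First find α: α = ln(V₂/V₁)/ln(z₂/z₁) = ln(22.0/16.4)/ln(62.0/14.6) = 0.29376/1.44611 = 0.2031
Extrapolate from 62.0 m to 118.0 m: V₃ = 22.0 × (118.0/62.0)^0.2031 = 22.0 × 1.1397 = 25.0725 m/s

25.07 m/s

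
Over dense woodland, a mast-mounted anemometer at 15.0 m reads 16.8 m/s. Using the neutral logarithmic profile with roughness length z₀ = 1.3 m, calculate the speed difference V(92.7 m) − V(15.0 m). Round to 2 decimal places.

12.51 m/s

Log law: V₂ = V₁ · ln(z₂/z₀)/ln(z₁/z₀) = 16.8 × 4.2670/2.4457 = 29.3111 m/s
ΔV = 29.3111 − 16.8 = 12.5111 m/s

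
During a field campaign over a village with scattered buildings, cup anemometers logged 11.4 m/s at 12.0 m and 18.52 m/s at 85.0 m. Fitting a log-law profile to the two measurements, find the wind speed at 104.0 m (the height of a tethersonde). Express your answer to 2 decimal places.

19.25 m/s

Log law: V ∝ ln(z/z₀). From the pair, with r = V₁/V₂ = 0.61555,
ln z₀ = (ln z₁ − r·ln z₂)/(1 − r) = (2.4849 − 0.61555×4.4427)/0.38445 = -0.6497 → z₀ = 0.5222 m
V₃ = V₁ · ln(z₃/z₀)/ln(z₁/z₀) = 11.4 × 5.2941/3.1346 = 19.2537 m/s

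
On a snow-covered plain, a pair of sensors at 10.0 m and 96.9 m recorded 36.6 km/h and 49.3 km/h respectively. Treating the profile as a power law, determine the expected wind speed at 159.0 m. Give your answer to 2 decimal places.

52.61 km/h

First find α: α = ln(V₂/V₁)/ln(z₂/z₁) = ln(49.3/36.6)/ln(96.9/10.0) = 0.29788/2.27109 = 0.1312
Extrapolate from 96.9 m to 159.0 m: V₃ = 49.3 × (159.0/96.9)^0.1312 = 49.3 × 1.0671 = 52.6085 km/h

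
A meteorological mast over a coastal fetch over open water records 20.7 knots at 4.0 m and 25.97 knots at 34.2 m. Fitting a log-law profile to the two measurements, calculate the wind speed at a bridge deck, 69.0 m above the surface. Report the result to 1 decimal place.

27.7 knots

Log law: V ∝ ln(z/z₀). From the pair, with r = V₁/V₂ = 0.79707,
ln z₀ = (ln z₁ − r·ln z₂)/(1 − r) = (1.3863 − 0.79707×3.5322)/0.20293 = -7.0427 → z₀ = 0.0008738 m
V₃ = V₁ · ln(z₃/z₀)/ln(z₁/z₀) = 20.7 × 11.2768/8.4290 = 27.6937 knots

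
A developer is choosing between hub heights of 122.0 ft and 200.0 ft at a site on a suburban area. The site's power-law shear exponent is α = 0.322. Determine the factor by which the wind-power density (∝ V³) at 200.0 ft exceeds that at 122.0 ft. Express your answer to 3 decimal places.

1.612

Speed ratio: V_B/V_A = (z_B/z_A)^α = (200.0/122.0)^0.322 = (1.6393)^0.322 = 1.17253
Power-density ratio: P_B/P_A = (V_B/V_A)³ = (1.17253)³ = 1.61202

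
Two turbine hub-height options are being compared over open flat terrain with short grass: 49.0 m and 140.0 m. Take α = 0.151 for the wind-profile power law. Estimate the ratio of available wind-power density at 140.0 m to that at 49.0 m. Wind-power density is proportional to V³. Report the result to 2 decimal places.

Speed ratio: V_B/V_A = (z_B/z_A)^α = (140.0/49.0)^0.151 = (2.8571)^0.151 = 1.17178
Power-density ratio: P_B/P_A = (V_B/V_A)³ = (1.17178)³ = 1.60893

1.61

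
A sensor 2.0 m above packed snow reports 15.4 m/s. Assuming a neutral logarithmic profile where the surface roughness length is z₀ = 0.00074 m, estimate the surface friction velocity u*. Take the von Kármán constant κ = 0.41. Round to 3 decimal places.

u* ≈ 0.799 m/s

Log law: V(z) = (u*/κ) · ln(z/z₀) ⇒ u* = κ · V / ln(z/z₀)
u* = 0.41 × 15.4 / ln(2.0/0.00074) = 0.41 × 15.4 / 7.9020
   = 6.3140 / 7.9020 = 0.7990 m/s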